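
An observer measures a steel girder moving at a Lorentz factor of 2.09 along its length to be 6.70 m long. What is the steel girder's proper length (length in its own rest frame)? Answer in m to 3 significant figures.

γ = 2.09 (given)
L₀ = γL = 2.09 × 6.70 = 14.0 m

L₀ ≈ 14.0 m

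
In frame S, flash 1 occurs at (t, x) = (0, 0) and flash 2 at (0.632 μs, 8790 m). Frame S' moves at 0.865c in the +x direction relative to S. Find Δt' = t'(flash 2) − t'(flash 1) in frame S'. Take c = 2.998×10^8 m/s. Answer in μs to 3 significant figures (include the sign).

γ = 1/√(1 − 0.865²) = 1.9929
Δt' = γ(Δt − vΔx/c²) = 1.9929 × (0.632 μs − 0.865×8790 m / (2.998×10^8 m/s))
= 1.9929 × (-24.729 μs) = -49.3 μs

Δt' ≈ -49.3 μs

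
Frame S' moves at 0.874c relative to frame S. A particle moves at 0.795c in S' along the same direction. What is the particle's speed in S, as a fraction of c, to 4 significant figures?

u ≈ 0.9848c

Relativistic velocity addition: u = (u' + v)/(1 + u'v/c²)
= (0.795 + 0.874)/(1 + 0.795×0.874) = 1.669/1.69483 = 0.9848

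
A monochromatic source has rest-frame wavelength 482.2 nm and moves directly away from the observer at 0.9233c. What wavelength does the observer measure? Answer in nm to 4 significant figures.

Relativistic Doppler: λ_obs = λ_src √((1+β)/(1−β))
= 482.2 × √(1.92330/0.0767000) = 482.2 × 5.00756 = 2415 nm

λ_obs ≈ 2415 nm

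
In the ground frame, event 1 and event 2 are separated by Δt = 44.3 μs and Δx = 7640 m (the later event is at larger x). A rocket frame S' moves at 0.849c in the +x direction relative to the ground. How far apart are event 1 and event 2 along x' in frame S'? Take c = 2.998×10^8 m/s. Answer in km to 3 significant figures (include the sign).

Δx' ≈ -6.88 km

γ = 1/√(1 − 0.849²) = 1.8925
Δx' = γ(Δx − vΔt) = 1.8925 × (7640 m − 0.849×(2.998×10^8 m/s)×44.3×10^-6 s)
= 1.8925 × (-3635.7 m) = -6.88 km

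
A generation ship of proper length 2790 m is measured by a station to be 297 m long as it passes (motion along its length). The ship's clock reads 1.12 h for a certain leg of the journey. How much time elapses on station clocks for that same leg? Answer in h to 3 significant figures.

Length contraction ⇒ γ = L₀/L = 2790/297 = 9.3939
Time dilation: Δt = γτ₀ = 9.3939 × 1.12 h = 10.5 h

Δt ≈ 10.5 h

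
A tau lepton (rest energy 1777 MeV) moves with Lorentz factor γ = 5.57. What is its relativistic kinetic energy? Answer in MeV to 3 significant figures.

K ≈ 8120 MeV

γ = 5.57 (given)
K = (γ − 1)m₀c² = (5.57 − 1) × 1777 MeV = 4.5700 × 1777 MeV = 8120 MeV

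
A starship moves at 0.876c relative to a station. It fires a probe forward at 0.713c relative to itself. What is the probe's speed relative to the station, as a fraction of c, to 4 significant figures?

Relativistic velocity addition: u = (u' + v)/(1 + u'v/c²)
= (0.713 + 0.876)/(1 + 0.713×0.876) = 1.589/1.62459 = 0.9781

u ≈ 0.9781c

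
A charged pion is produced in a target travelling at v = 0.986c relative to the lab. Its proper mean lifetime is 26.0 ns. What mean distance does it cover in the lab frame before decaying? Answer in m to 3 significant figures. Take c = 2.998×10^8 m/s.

γ = 1/√(1 − 0.986²) = 5.9972
Dilated lifetime: Δt = γτ₀ = 5.9972 × 26.0 ns = 155.93 ns
d = vΔt = 0.986c × 155.93 ns = 2.9560×10^8 m/s × 1.5593×10^-7 s = 46.1 m

d ≈ 46.1 m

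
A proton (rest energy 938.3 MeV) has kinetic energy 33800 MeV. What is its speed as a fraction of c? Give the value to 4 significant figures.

γ = 1 + K/(m₀c²) = 1 + 33800/938.3 = 37.0226
β = √(1 − 1/γ²) = 0.9996

β ≈ 0.9996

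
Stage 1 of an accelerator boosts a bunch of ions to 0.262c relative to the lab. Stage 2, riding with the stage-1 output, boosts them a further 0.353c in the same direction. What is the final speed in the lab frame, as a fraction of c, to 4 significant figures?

u ≈ 0.5629c

Compose boost 2: (0.353 + 0.262)/(1 + 0.353×0.262) = 0.6150/1.09249 = 0.5629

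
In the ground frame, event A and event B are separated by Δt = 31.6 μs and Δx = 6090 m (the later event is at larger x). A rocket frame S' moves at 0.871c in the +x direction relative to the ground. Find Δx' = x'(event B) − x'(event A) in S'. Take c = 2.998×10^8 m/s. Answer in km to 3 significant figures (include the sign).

γ = 1/√(1 − 0.871²) = 2.0355
Δx' = γ(Δx − vΔt) = 2.0355 × (6090 m − 0.871×(2.998×10^8 m/s)×31.6×10^-6 s)
= 2.0355 × (-2161.6 m) = -4.40 km

Δx' ≈ -4.40 km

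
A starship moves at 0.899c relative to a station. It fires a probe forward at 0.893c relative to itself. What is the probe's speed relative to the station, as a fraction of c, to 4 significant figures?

u ≈ 0.9940c

Relativistic velocity addition: u = (u' + v)/(1 + u'v/c²)
= (0.893 + 0.899)/(1 + 0.893×0.899) = 1.792/1.80281 = 0.9940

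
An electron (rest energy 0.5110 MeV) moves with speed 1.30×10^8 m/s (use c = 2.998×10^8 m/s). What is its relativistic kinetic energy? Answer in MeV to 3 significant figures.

β = v/c = 1.30×10^8 / 2.998×10^8 = 0.43362
γ = 1/√(1 − 0.43362²) = 1.1098
K = (γ − 1)m₀c² = (1.1098 − 1) × 0.5110 MeV = 0.10976 × 0.5110 MeV = 0.0561 MeV

K ≈ 0.0561 MeV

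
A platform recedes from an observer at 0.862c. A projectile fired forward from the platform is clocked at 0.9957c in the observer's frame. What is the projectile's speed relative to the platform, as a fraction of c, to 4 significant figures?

Inverse velocity addition: u' = (u − v)/(1 − uv/c²)
= (0.9957 − 0.862)/(1 − 0.9957×0.862) = 0.1337/0.141707 = 0.9435

u' ≈ 0.9435c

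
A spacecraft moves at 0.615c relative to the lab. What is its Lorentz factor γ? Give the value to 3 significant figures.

γ ≈ 1.27

γ = 1/√(1 − β²) = 1/√(1 − 0.615²) = 1/√(0.62177) = 1.27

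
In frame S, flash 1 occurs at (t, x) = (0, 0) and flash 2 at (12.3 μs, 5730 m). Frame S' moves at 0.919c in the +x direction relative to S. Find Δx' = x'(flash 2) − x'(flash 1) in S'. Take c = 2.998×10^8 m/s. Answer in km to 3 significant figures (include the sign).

γ = 1/√(1 − 0.919²) = 2.5364
Δx' = γ(Δx − vΔt) = 2.5364 × (5730 m − 0.919×(2.998×10^8 m/s)×12.3×10^-6 s)
= 2.5364 × (2341.2 m) = 5.94 km

Δx' ≈ 5.94 km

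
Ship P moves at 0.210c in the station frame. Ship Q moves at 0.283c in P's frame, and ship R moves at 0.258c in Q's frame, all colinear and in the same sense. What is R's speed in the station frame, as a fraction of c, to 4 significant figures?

u ≈ 0.6458c

Compose boost 2: (0.283 + 0.210)/(1 + 0.283×0.210) = 0.4930/1.05943 = 0.465345
Compose boost 3: (0.258 + 0.465345)/(1 + 0.258×0.465345) = 0.723345/1.12006 = 0.6458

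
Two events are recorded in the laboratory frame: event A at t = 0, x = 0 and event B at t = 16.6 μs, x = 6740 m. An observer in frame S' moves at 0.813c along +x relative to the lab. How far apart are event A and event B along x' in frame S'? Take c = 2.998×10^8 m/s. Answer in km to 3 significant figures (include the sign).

γ = 1/√(1 − 0.813²) = 1.7174
Δx' = γ(Δx − vΔt) = 1.7174 × (6740 m − 0.813×(2.998×10^8 m/s)×16.6×10^-6 s)
= 1.7174 × (2694.0 m) = 4.63 km

Δx' ≈ 4.63 km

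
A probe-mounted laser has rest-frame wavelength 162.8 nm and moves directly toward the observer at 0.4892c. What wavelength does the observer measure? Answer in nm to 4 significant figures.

λ_obs ≈ 95.35 nm

Relativistic Doppler: λ_obs = λ_src √((1−β)/(1+β))
= 162.8 × √(0.510800/1.48920) = 162.8 × 0.585665 = 95.35 nm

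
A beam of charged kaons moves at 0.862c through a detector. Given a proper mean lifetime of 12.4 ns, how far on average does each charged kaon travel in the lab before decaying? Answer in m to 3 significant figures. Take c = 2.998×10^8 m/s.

d ≈ 6.32 m

γ = 1/√(1 − 0.862²) = 1.9727
Dilated lifetime: Δt = γτ₀ = 1.9727 × 12.4 ns = 24.462 ns
d = vΔt = 0.862c × 24.462 ns = 2.5843×10^8 m/s × 2.4462×10^-8 s = 6.32 m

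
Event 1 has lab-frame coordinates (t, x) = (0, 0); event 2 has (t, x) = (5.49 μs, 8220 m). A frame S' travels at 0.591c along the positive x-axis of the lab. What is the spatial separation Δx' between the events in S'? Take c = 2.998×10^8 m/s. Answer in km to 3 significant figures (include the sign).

γ = 1/√(1 − 0.591²) = 1.2397
Δx' = γ(Δx − vΔt) = 1.2397 × (8220 m − 0.591×(2.998×10^8 m/s)×5.49×10^-6 s)
= 1.2397 × (7247.3 m) = 8.98 km

Δx' ≈ 8.98 km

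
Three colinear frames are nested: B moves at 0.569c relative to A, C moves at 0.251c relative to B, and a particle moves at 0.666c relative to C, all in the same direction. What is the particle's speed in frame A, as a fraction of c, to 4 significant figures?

Compose boost 2: (0.251 + 0.569)/(1 + 0.251×0.569) = 0.8200/1.14282 = 0.717524
Compose boost 3: (0.666 + 0.717524)/(1 + 0.666×0.717524) = 1.38352/1.47787 = 0.9362

u ≈ 0.9362c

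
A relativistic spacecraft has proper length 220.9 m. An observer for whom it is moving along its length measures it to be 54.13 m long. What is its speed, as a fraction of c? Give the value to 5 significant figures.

γ = L₀/L = 220.9/54.13 = 4.080916
β = √(1 − 1/γ²) = 0.96951

β ≈ 0.96951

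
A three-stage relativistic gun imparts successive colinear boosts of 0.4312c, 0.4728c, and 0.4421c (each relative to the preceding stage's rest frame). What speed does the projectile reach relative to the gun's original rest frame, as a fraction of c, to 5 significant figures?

u ≈ 0.89567c

Compose boost 2: (0.4728 + 0.4312)/(1 + 0.4728×0.4312) = 0.90400/1.203871 = 0.7509108
Compose boost 3: (0.4421 + 0.7509108)/(1 + 0.4421×0.7509108) = 1.193011/1.331978 = 0.89567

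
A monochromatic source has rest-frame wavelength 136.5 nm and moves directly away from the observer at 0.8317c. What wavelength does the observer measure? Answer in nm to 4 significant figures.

λ_obs ≈ 450.3 nm

Relativistic Doppler: λ_obs = λ_src √((1+β)/(1−β))
= 136.5 × √(1.83170/0.168300) = 136.5 × 3.29902 = 450.3 nm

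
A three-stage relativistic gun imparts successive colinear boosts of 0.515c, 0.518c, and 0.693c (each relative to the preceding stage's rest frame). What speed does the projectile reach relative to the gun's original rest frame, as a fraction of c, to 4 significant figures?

Compose boost 2: (0.518 + 0.515)/(1 + 0.518×0.515) = 1.033/1.26677 = 0.815460
Compose boost 3: (0.693 + 0.815460)/(1 + 0.693×0.815460) = 1.50846/1.56511 = 0.9638

u ≈ 0.9638c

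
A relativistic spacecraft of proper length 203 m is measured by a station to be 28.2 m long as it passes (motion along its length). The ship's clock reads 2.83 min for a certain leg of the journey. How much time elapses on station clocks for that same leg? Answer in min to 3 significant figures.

Δt ≈ 20.4 min

Length contraction ⇒ γ = L₀/L = 203/28.2 = 7.1986
Time dilation: Δt = γτ₀ = 7.1986 × 2.83 min = 20.4 min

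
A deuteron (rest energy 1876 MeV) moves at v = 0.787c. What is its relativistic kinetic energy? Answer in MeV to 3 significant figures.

K ≈ 1160 MeV

γ = 1/√(1 − 0.787²) = 1.6209
K = (γ − 1)m₀c² = (1.6209 − 1) × 1876 MeV = 0.62087 × 1876 MeV = 1160 MeV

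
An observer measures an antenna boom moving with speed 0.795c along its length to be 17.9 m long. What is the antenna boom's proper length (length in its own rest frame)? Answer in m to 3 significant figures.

L₀ ≈ 29.5 m

γ = 1/√(1 − 0.795²) = 1.6485
L₀ = γL = 1.6485 × 17.9 = 29.5 m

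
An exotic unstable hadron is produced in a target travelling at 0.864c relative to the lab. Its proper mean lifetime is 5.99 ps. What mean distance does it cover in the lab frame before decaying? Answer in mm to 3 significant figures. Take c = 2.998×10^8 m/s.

γ = 1/√(1 − 0.864²) = 1.9861
Dilated lifetime: Δt = γτ₀ = 1.9861 × 5.99 ps = 11.897 ps
d = vΔt = 0.864c × 11.897 ps = 2.5903×10^8 m/s × 1.1897×10^-11 s = 3.08 mm

d ≈ 3.08 mm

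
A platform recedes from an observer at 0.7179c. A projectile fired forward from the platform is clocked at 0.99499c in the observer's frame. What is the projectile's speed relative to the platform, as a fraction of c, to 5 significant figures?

u' ≈ 0.96987c

Inverse velocity addition: u' = (u − v)/(1 − uv/c²)
= (0.99499 − 0.7179)/(1 − 0.99499×0.7179) = 0.27709/0.2856967 = 0.96987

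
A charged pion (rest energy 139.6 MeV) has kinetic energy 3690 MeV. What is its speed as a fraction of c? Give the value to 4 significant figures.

γ = 1 + K/(m₀c²) = 1 + 3690/139.6 = 27.4327
β = √(1 − 1/γ²) = 0.9993

β ≈ 0.9993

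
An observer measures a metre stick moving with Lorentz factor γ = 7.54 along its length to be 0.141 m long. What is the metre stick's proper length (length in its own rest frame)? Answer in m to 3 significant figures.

L₀ ≈ 1.06 m

γ = 7.54 (given)
L₀ = γL = 7.54 × 0.141 = 1.06 m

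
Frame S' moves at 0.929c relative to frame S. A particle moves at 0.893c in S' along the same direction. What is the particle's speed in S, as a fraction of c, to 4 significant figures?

Relativistic velocity addition: u = (u' + v)/(1 + u'v/c²)
= (0.893 + 0.929)/(1 + 0.893×0.929) = 1.822/1.82960 = 0.9958

u ≈ 0.9958c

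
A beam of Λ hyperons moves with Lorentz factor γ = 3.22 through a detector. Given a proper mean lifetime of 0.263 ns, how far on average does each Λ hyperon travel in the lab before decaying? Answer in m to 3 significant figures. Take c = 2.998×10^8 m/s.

β = √(1 − 1/γ²) = √(1 − 1/3.22²) = 0.95055
Dilated lifetime: Δt = γτ₀ = 3.22 × 0.263 ns = 0.84686 ns
d = vΔt = 0.95055c × 0.84686 ns = 2.8498×10^8 m/s × 8.4686×10^-10 s = 0.241 m

d ≈ 0.241 m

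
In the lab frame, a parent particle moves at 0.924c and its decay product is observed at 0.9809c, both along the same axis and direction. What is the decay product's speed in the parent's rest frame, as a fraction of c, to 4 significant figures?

u' ≈ 0.6076c

Inverse velocity addition: u' = (u − v)/(1 − uv/c²)
= (0.9809 − 0.924)/(1 − 0.9809×0.924) = 0.05690/0.0936484 = 0.6076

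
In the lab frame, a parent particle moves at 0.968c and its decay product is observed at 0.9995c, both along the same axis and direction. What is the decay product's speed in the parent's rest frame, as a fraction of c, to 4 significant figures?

Inverse velocity addition: u' = (u − v)/(1 − uv/c²)
= (0.9995 − 0.968)/(1 − 0.9995×0.968) = 0.03150/0.0324840 = 0.9697

u' ≈ 0.9697c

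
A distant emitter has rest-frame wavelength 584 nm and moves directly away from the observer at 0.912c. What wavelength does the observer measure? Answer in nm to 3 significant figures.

λ_obs ≈ 2720 nm

Relativistic Doppler: λ_obs = λ_src √((1+β)/(1−β))
= 584 × √(1.9120/0.088000) = 584 × 4.6613 = 2720 nm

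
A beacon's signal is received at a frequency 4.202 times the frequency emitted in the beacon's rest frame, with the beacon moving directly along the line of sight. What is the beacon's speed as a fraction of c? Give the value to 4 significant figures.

f_obs/f_src = √((1+β)/(1−β)) = 4.202  ⇒  (1+β)/(1−β) = 17.6568
β = |1 − D²|/(1 + D²) = |1 − 17.6568|/(1 + 17.6568) = 0.8928

β ≈ 0.8928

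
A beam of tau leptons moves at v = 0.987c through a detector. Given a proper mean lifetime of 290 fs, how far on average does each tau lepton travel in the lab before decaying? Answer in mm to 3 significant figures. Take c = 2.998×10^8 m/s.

d ≈ 0.534 mm

γ = 1/√(1 − 0.987²) = 6.2220
Dilated lifetime: Δt = γτ₀ = 6.2220 × 290 fs = 1804.4 fs
d = vΔt = 0.987c × 1804.4 fs = 2.9590×10^8 m/s × 1.8044×10^-12 s = 0.534 mm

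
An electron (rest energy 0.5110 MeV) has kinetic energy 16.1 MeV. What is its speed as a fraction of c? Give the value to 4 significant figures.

β ≈ 0.9995

γ = 1 + K/(m₀c²) = 1 + 16.1/0.5110 = 32.5068
β = √(1 − 1/γ²) = 0.9995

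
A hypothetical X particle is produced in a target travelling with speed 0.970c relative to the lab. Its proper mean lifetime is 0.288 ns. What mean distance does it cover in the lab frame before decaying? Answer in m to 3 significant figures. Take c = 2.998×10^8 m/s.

d ≈ 0.345 m

γ = 1/√(1 − 0.970²) = 4.1135
Dilated lifetime: Δt = γτ₀ = 4.1135 × 0.288 ns = 1.1847 ns
d = vΔt = 0.970c × 1.1847 ns = 2.9081×10^8 m/s × 1.1847×10^-9 s = 0.345 m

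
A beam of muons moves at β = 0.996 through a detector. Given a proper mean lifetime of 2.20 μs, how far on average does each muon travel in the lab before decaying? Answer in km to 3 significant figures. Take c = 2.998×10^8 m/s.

γ = 1/√(1 − 0.996²) = 11.192
Dilated lifetime: Δt = γτ₀ = 11.192 × 2.20 μs = 24.621 μs
d = vΔt = 0.996c × 24.621 μs = 2.9860×10^8 m/s × 2.4621×10^-5 s = 7.35 km

d ≈ 7.35 km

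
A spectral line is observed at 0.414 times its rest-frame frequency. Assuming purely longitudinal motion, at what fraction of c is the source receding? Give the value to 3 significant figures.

f_obs/f_src = √((1−β)/(1+β)) = 0.414  ⇒  (1−β)/(1+β) = 0.17140
β = |1 − D²|/(1 + D²) = |1 − 0.17140|/(1 + 0.17140) = 0.707

β ≈ 0.707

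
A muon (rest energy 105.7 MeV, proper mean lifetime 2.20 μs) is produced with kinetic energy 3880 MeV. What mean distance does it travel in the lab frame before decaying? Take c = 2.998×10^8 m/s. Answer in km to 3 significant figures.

γ = 1 + K/(m₀c²) = 1 + 3880/105.7 = 37.708
β = √(1 − 1/γ²) = 0.99965
Dilated lifetime: γτ₀ = 37.708 × 2.20 μs = 82.957 μs
d = βc·γτ₀ = 0.99965 × (2.998×10^8 m/s) × 8.2957×10^-5 s = 24.9 km

d ≈ 24.9 km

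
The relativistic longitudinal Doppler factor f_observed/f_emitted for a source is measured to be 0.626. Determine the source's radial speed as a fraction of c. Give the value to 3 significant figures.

β ≈ 0.437

f_obs/f_src = √((1−β)/(1+β)) = 0.626  ⇒  (1−β)/(1+β) = 0.39188
β = |1 − D²|/(1 + D²) = |1 − 0.39188|/(1 + 0.39188) = 0.437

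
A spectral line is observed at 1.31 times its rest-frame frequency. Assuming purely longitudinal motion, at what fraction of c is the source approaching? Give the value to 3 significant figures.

f_obs/f_src = √((1+β)/(1−β)) = 1.31  ⇒  (1+β)/(1−β) = 1.7161
β = |1 − D²|/(1 + D²) = |1 − 1.7161|/(1 + 1.7161) = 0.264

β ≈ 0.264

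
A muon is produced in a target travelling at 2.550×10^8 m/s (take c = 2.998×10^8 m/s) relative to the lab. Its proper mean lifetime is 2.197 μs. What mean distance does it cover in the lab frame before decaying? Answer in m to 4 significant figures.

β = v/c = 2.550×10^8 / 2.998×10^8 = 0.850567
γ = 1/√(1 − 0.850567²) = 1.90162
Dilated lifetime: Δt = γτ₀ = 1.90162 × 2.197 μs = 4.17787 μs
d = vΔt = 0.850567c × 4.17787 μs = 2.55000×10^8 m/s × 4.17787×10^-6 s = 1065 m

d ≈ 1065 m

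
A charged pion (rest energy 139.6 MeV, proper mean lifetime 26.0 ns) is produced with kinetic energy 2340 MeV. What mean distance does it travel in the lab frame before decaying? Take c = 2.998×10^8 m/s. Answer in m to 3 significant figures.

d ≈ 138 m

γ = 1 + K/(m₀c²) = 1 + 2340/139.6 = 17.762
β = √(1 − 1/γ²) = 0.99841
Dilated lifetime: γτ₀ = 17.762 × 26.0 ns = 461.82 ns
d = βc·γτ₀ = 0.99841 × (2.998×10^8 m/s) × 4.6182×10^-7 s = 138 m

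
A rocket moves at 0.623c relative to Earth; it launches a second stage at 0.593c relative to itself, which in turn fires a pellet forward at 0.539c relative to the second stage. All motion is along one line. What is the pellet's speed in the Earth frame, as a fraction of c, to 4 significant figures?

u ≈ 0.9651c

Compose boost 2: (0.593 + 0.623)/(1 + 0.593×0.623) = 1.216/1.36944 = 0.887955
Compose boost 3: (0.539 + 0.887955)/(1 + 0.539×0.887955) = 1.42695/1.47861 = 0.9651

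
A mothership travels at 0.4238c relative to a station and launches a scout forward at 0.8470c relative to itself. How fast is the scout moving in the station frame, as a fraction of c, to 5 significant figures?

Compose boost 2: (0.8470 + 0.4238)/(1 + 0.8470×0.4238) = 1.2708/1.358959 = 0.93513

u ≈ 0.93513c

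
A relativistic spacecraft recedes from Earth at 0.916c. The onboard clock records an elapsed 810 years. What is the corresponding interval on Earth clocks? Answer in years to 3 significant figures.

Δt ≈ 2020 years

γ = 1/√(1 − 0.916²) = 2.4927
Time dilation: Δt = γτ₀ = 2.4927 × 810 years = 2020 years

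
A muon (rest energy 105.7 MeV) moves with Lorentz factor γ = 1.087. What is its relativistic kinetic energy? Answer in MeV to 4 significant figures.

γ = 1.087 (given)
K = (γ − 1)m₀c² = (1.087 − 1) × 105.7 MeV = 0.0870000 × 105.7 MeV = 9.196 MeV

K ≈ 9.196 MeV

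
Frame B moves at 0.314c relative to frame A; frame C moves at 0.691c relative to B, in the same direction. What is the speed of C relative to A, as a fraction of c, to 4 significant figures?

Compose boost 2: (0.691 + 0.314)/(1 + 0.691×0.314) = 1.005/1.21697 = 0.8258

u ≈ 0.8258c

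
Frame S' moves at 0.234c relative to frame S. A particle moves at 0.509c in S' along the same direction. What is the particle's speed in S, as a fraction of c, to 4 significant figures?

u ≈ 0.6639c

Relativistic velocity addition: u = (u' + v)/(1 + u'v/c²)
= (0.509 + 0.234)/(1 + 0.509×0.234) = 0.7430/1.11911 = 0.6639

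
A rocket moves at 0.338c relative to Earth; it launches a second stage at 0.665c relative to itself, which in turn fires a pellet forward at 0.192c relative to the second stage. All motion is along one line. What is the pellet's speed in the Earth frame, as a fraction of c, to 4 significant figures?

u ≈ 0.8736c

Compose boost 2: (0.665 + 0.338)/(1 + 0.665×0.338) = 1.003/1.22477 = 0.818929
Compose boost 3: (0.192 + 0.818929)/(1 + 0.192×0.818929) = 1.01093/1.15723 = 0.8736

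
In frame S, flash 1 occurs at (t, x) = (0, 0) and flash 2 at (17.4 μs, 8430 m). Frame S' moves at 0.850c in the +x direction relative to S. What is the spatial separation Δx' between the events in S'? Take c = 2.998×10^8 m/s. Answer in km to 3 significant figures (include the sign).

Δx' ≈ 7.59 km

γ = 1/√(1 − 0.850²) = 1.8983
Δx' = γ(Δx − vΔt) = 1.8983 × (8430 m − 0.850×(2.998×10^8 m/s)×17.4×10^-6 s)
= 1.8983 × (3996.0 m) = 7.59 km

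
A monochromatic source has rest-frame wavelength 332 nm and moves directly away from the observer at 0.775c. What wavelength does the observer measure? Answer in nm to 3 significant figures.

Relativistic Doppler: λ_obs = λ_src √((1+β)/(1−β))
= 332 × √(1.7750/0.22500) = 332 × 2.8087 = 932 nm

λ_obs ≈ 932 nm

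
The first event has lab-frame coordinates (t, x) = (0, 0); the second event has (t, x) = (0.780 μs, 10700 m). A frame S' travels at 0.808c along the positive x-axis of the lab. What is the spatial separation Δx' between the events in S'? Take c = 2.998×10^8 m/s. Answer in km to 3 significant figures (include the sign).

Δx' ≈ 17.8 km

γ = 1/√(1 − 0.808²) = 1.6973
Δx' = γ(Δx − vΔt) = 1.6973 × (10700 m − 0.808×(2.998×10^8 m/s)×0.780×10^-6 s)
= 1.6973 × (10511 m) = 17.8 km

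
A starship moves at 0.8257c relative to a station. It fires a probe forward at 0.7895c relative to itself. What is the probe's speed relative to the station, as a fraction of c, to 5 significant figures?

u ≈ 0.97779c

Relativistic velocity addition: u = (u' + v)/(1 + u'v/c²)
= (0.7895 + 0.8257)/(1 + 0.7895×0.8257) = 1.6152/1.651890 = 0.97779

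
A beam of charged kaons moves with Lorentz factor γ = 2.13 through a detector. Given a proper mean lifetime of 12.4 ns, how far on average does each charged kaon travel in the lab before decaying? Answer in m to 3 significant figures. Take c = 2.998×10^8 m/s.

β = √(1 − 1/γ²) = √(1 − 1/2.13²) = 0.88294
Dilated lifetime: Δt = γτ₀ = 2.13 × 12.4 ns = 26.412 ns
d = vΔt = 0.88294c × 26.412 ns = 2.6471×10^8 m/s × 2.6412×10^-8 s = 6.99 m

d ≈ 6.99 m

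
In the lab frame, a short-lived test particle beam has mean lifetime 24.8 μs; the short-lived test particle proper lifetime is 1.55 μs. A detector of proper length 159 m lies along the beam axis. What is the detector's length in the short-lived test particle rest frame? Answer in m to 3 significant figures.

Time dilation ⇒ γ = Δt/τ₀ = 24.8/1.55 = 16.000
Length contraction: L = L₀/γ = 159/16.000 = 9.94 m

L ≈ 9.94 m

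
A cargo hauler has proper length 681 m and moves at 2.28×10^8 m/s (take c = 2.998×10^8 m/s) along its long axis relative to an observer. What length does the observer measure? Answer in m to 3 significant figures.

L ≈ 442 m

β = v/c = 2.28×10^8 / 2.998×10^8 = 0.76051
γ = 1/√(1 − 0.76051²) = 1.5400
Length contraction: L = L₀/γ = 681/1.5400 = 442 m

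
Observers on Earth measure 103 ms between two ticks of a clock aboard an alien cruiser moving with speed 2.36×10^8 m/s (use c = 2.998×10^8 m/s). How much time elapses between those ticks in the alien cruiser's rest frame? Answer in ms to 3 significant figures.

β = v/c = 2.36×10^8 / 2.998×10^8 = 0.78719
γ = 1/√(1 − 0.78719²) = 1.6215
Proper time: τ₀ = Δt/γ = 103/1.6215 = 63.5 ms

τ₀ ≈ 63.5 ms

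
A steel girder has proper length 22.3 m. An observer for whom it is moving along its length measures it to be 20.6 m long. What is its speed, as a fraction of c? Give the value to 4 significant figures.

γ = L₀/L = 22.3/20.6 = 1.08252
β = √(1 − 1/γ²) = 0.3830

β ≈ 0.3830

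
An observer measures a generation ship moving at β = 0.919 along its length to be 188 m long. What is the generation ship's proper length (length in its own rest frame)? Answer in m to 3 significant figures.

γ = 1/√(1 − 0.919²) = 2.5364
L₀ = γL = 2.5364 × 188 = 477 m

L₀ ≈ 477 m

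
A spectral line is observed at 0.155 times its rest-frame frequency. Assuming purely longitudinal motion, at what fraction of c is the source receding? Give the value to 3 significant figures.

β ≈ 0.953

f_obs/f_src = √((1−β)/(1+β)) = 0.155  ⇒  (1−β)/(1+β) = 0.024025
β = |1 − D²|/(1 + D²) = |1 − 0.024025|/(1 + 0.024025) = 0.953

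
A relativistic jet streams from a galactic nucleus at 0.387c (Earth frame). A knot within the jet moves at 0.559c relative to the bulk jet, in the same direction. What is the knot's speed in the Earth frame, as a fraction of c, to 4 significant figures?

u ≈ 0.7777c

Relativistic velocity addition: u = (u' + v)/(1 + u'v/c²)
= (0.559 + 0.387)/(1 + 0.559×0.387) = 0.9460/1.21633 = 0.7777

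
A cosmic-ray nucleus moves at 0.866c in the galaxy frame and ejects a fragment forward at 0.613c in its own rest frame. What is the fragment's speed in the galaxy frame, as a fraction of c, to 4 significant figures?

u ≈ 0.9661c

Compose boost 2: (0.613 + 0.866)/(1 + 0.613×0.866) = 1.479/1.53086 = 0.9661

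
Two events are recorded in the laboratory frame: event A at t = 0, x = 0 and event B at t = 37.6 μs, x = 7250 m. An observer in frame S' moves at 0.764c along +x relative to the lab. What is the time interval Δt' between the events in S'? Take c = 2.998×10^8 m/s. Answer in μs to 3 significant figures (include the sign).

γ = 1/√(1 − 0.764²) = 1.5499
Δt' = γ(Δt − vΔx/c²) = 1.5499 × (37.6 μs − 0.764×7250 m / (2.998×10^8 m/s))
= 1.5499 × (19.124 μs) = 29.6 μs

Δt' ≈ 29.6 μs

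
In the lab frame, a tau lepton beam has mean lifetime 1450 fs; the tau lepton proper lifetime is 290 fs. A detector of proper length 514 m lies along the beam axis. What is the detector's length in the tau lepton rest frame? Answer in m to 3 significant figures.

L ≈ 103 m

Time dilation ⇒ γ = Δt/τ₀ = 1450/290 = 5.0000
Length contraction: L = L₀/γ = 514/5.0000 = 103 m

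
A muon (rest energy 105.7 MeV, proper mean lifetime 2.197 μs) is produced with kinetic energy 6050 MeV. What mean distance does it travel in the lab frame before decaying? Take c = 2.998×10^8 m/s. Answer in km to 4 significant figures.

d ≈ 38.35 km

γ = 1 + K/(m₀c²) = 1 + 6050/105.7 = 58.2375
β = √(1 − 1/γ²) = 0.999853
Dilated lifetime: γτ₀ = 58.2375 × 2.197 μs = 127.948 μs
d = βc·γτ₀ = 0.999853 × (2.998×10^8 m/s) × 0.000127948 s = 38.35 km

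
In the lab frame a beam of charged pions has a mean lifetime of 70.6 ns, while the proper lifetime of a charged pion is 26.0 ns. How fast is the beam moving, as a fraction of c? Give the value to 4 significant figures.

β ≈ 0.9297

γ = Δt/τ₀ = 70.6/26.0 = 2.71538
β = √(1 − 1/γ²) = √(1 − 1/2.71538²) = 0.9297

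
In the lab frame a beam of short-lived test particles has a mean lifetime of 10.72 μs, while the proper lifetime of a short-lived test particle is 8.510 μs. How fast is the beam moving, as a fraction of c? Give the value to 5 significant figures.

γ = Δt/τ₀ = 10.72/8.510 = 1.259694
β = √(1 − 1/γ²) = √(1 − 1/1.259694²) = 0.60812

β ≈ 0.60812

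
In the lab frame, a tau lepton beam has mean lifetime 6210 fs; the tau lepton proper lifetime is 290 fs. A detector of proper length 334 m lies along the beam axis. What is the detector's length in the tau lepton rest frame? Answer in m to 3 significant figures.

Time dilation ⇒ γ = Δt/τ₀ = 6210/290 = 21.414
Length contraction: L = L₀/γ = 334/21.414 = 15.6 m

L ≈ 15.6 m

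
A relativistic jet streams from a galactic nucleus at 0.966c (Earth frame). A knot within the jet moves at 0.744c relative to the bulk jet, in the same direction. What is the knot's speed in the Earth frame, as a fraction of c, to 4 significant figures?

u ≈ 0.9949c

Relativistic velocity addition: u = (u' + v)/(1 + u'v/c²)
= (0.744 + 0.966)/(1 + 0.744×0.966) = 1.710/1.71870 = 0.9949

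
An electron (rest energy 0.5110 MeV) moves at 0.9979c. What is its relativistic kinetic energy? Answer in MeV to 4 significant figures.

γ = 1/√(1 − 0.9979²) = 15.4384
K = (γ − 1)m₀c² = (15.4384 − 1) × 0.5110 MeV = 14.4384 × 0.5110 MeV = 7.378 MeV

K ≈ 7.378 MeV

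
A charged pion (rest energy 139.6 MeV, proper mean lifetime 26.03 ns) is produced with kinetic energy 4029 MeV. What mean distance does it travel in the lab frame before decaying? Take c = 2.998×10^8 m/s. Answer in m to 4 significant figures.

γ = 1 + K/(m₀c²) = 1 + 4029/139.6 = 29.8610
β = √(1 − 1/γ²) = 0.999439
Dilated lifetime: γτ₀ = 29.8610 × 26.03 ns = 777.283 ns
d = βc·γτ₀ = 0.999439 × (2.998×10^8 m/s) × 7.77283×10^-7 s = 232.9 m

d ≈ 232.9 m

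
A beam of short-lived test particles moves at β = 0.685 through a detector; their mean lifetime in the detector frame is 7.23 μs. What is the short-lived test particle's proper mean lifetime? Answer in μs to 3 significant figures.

τ₀ ≈ 5.27 μs

γ = 1/√(1 − 0.685²) = 1.3726
Proper time: τ₀ = Δt/γ = 7.23/1.3726 = 5.27 μs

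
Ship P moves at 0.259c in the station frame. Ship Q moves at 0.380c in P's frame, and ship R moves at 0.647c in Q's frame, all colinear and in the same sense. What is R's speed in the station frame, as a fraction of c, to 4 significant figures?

Compose boost 2: (0.380 + 0.259)/(1 + 0.380×0.259) = 0.6390/1.09842 = 0.581745
Compose boost 3: (0.647 + 0.581745)/(1 + 0.647×0.581745) = 1.22874/1.37639 = 0.8927

u ≈ 0.8927c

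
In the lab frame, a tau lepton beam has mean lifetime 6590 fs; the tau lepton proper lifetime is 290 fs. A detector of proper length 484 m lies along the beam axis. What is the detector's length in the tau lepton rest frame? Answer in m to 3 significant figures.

L ≈ 21.3 m

Time dilation ⇒ γ = Δt/τ₀ = 6590/290 = 22.724
Length contraction: L = L₀/γ = 484/22.724 = 21.3 m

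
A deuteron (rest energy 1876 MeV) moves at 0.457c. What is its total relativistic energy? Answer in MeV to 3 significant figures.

E ≈ 2110 MeV

γ = 1/√(1 − 0.457²) = 1.1243
E = γm₀c² = 1.1243 × 1876 MeV = 2110 MeV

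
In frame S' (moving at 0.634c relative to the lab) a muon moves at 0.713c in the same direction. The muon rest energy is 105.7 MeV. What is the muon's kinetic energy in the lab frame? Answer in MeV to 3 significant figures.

K ≈ 177 MeV

u_lab = (0.713 + 0.634)/(1 + 0.713×0.634) = 0.927659
γ = 1/√(1 − 0.927659²) = 2.6779
K = (γ − 1)m₀c² = (2.6779 − 1) × 105.7 = 1.6779 × 105.7 = 177 MeV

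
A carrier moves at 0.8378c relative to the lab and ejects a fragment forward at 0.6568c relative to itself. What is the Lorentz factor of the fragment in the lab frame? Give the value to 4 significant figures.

γ ≈ 3.766

u_lab = (0.6568 + 0.8378)/(1 + 0.6568×0.8378) = 1.4946/1.550267 = 0.9640920
γ = 1/√(1 − 0.9640920²) = 3.766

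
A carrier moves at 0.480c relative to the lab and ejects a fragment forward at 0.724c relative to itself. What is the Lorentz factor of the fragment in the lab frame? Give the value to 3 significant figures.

γ ≈ 2.23

u_lab = (0.724 + 0.480)/(1 + 0.724×0.480) = 1.204/1.34752 = 0.893493
γ = 1/√(1 − 0.893493²) = 2.23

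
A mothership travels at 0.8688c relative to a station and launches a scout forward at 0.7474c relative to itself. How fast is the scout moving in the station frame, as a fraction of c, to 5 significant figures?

u ≈ 0.97991c

Compose boost 2: (0.7474 + 0.8688)/(1 + 0.7474×0.8688) = 1.6162/1.649341 = 0.97991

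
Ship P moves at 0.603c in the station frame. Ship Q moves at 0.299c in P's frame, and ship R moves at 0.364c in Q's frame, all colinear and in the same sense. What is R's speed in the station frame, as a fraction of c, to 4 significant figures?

u ≈ 0.8827c

Compose boost 2: (0.299 + 0.603)/(1 + 0.299×0.603) = 0.9020/1.18030 = 0.764214
Compose boost 3: (0.364 + 0.764214)/(1 + 0.364×0.764214) = 1.12821/1.27817 = 0.8827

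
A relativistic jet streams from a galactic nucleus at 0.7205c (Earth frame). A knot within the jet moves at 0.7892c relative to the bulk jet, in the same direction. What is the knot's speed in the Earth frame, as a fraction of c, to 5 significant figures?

Relativistic velocity addition: u = (u' + v)/(1 + u'v/c²)
= (0.7892 + 0.7205)/(1 + 0.7892×0.7205) = 1.5097/1.568619 = 0.96244

u ≈ 0.96244c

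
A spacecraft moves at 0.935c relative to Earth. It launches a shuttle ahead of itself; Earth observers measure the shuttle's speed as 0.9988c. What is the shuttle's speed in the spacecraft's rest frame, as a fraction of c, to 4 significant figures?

Inverse velocity addition: u' = (u − v)/(1 − uv/c²)
= (0.9988 − 0.935)/(1 − 0.9988×0.935) = 0.06380/0.0661220 = 0.9649

u' ≈ 0.9649c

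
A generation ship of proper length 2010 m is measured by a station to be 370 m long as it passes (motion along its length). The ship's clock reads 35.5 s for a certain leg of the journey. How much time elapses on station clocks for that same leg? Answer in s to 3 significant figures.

Length contraction ⇒ γ = L₀/L = 2010/370 = 5.4324
Time dilation: Δt = γτ₀ = 5.4324 × 35.5 s = 193 s

Δt ≈ 193 s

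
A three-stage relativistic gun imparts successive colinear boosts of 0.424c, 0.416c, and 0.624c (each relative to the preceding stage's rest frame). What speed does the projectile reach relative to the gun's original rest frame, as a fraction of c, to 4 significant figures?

Compose boost 2: (0.416 + 0.424)/(1 + 0.416×0.424) = 0.8400/1.17638 = 0.714053
Compose boost 3: (0.624 + 0.714053)/(1 + 0.624×0.714053) = 1.33805/1.44557 = 0.9256

u ≈ 0.9256c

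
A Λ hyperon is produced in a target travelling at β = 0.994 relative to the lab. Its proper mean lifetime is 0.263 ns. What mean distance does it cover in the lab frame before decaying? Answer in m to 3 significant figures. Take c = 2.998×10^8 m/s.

d ≈ 0.717 m

γ = 1/√(1 − 0.994²) = 9.1424
Dilated lifetime: Δt = γτ₀ = 9.1424 × 0.263 ns = 2.4045 ns
d = vΔt = 0.994c × 2.4045 ns = 2.9800×10^8 m/s × 2.4045×10^-9 s = 0.717 m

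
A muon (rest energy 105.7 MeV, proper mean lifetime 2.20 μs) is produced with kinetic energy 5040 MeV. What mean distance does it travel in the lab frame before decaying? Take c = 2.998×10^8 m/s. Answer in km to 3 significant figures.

d ≈ 32.1 km

γ = 1 + K/(m₀c²) = 1 + 5040/105.7 = 48.682
β = √(1 − 1/γ²) = 0.99979
Dilated lifetime: γτ₀ = 48.682 × 2.20 μs = 107.10 μs
d = βc·γτ₀ = 0.99979 × (2.998×10^8 m/s) × 0.00010710 s = 32.1 km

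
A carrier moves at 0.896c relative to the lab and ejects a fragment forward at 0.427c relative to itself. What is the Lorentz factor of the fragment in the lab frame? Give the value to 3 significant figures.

u_lab = (0.427 + 0.896)/(1 + 0.427×0.896) = 1.323/1.38259 = 0.956898
γ = 1/√(1 − 0.956898²) = 3.44

γ ≈ 3.44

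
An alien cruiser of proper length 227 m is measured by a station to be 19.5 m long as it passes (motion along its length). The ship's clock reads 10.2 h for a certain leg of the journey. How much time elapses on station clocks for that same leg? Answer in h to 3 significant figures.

Length contraction ⇒ γ = L₀/L = 227/19.5 = 11.641
Time dilation: Δt = γτ₀ = 11.641 × 10.2 h = 119 h

Δt ≈ 119 h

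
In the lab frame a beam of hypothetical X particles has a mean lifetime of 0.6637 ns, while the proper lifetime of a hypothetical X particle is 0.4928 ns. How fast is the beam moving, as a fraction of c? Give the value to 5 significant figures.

γ = Δt/τ₀ = 0.6637/0.4928 = 1.346794
β = √(1 − 1/γ²) = √(1 − 1/1.346794²) = 0.66984

β ≈ 0.66984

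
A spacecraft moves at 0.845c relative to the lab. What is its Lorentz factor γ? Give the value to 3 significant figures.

γ ≈ 1.87

γ = 1/√(1 − β²) = 1/√(1 − 0.845²) = 1/√(0.28598) = 1.87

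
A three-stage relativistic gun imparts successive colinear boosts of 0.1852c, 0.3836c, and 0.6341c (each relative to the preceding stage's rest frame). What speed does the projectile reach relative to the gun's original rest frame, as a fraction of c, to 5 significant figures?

Compose boost 2: (0.3836 + 0.1852)/(1 + 0.3836×0.1852) = 0.56880/1.071043 = 0.5310713
Compose boost 3: (0.6341 + 0.5310713)/(1 + 0.6341×0.5310713) = 1.165171/1.336752 = 0.87164

u ≈ 0.87164c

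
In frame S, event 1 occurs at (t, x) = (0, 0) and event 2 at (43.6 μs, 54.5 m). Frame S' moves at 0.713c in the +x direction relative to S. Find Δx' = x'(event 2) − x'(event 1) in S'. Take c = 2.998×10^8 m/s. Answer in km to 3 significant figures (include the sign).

γ = 1/√(1 − 0.713²) = 1.4262
Δx' = γ(Δx − vΔt) = 1.4262 × (54.5 m − 0.713×(2.998×10^8 m/s)×43.6×10^-6 s)
= 1.4262 × (-9265.3 m) = -13.2 km

Δx' ≈ -13.2 km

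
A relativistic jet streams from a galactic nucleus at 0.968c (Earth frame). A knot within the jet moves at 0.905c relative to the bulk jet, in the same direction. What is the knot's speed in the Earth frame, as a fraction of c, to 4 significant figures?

Relativistic velocity addition: u = (u' + v)/(1 + u'v/c²)
= (0.905 + 0.968)/(1 + 0.905×0.968) = 1.873/1.87604 = 0.9984

u ≈ 0.9984c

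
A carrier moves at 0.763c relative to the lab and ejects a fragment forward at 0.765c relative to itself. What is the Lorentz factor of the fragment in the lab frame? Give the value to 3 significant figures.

γ ≈ 3.80

u_lab = (0.765 + 0.763)/(1 + 0.765×0.763) = 1.528/1.58370 = 0.964832
γ = 1/√(1 − 0.964832²) = 3.80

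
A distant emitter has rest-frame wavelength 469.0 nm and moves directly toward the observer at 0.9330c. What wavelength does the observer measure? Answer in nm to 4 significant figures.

Relativistic Doppler: λ_obs = λ_src √((1−β)/(1+β))
= 469.0 × √(0.0670000/1.93300) = 469.0 × 0.186175 = 87.32 nm

λ_obs ≈ 87.32 nm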